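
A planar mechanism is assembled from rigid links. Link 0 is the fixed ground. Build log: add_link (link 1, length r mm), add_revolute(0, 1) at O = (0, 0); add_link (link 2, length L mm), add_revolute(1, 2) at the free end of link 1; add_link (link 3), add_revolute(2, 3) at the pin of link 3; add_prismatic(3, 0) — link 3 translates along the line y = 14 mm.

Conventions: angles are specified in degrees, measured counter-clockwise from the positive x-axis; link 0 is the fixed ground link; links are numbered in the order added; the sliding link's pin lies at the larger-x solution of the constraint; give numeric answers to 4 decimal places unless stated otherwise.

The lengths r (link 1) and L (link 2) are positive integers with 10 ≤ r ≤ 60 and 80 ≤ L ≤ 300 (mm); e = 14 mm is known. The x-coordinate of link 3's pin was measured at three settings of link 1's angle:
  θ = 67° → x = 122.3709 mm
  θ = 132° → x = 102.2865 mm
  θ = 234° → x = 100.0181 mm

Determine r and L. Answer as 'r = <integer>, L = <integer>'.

constraint per measurement: (x − r cos θ)² + (r sin θ − e)² = L²
subtracting the θ₁ and θ₂ equations cancels the r² and L² terms:
r = (x₁² − x₂²) / (2[(x₁cos θ₁ + e sin θ₁) − (x₂cos θ₂ + e sin θ₂)]) = 18.9999 → r = 19
L² = (x₁ − r cos θ₁)² + (r sin θ₁ − e)² = 13224.9920 → L = 115.0000 → L = 115
check at θ₃=234°: x = 100.0181 (printed 100.0181) ✓

r = 19, L = 115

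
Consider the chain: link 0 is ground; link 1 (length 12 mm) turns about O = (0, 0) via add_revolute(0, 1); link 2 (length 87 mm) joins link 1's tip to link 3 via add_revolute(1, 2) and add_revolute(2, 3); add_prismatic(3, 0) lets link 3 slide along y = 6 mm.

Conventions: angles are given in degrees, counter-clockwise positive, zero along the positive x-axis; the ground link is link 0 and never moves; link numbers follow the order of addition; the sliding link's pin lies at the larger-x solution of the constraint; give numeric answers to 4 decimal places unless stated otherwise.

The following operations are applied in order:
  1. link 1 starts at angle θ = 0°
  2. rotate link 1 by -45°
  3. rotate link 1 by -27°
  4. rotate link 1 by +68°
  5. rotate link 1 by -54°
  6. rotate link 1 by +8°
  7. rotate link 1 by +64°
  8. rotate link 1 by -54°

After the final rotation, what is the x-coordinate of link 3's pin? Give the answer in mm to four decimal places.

geometry: r = 12 mm, L = 87 mm, e = 6 mm; θ starts at 0°
rotate link 1 by -45°: θ ← 0° -45° = -45°
rotate link 1 by -27°: θ ← -45° -27° = -72°
rotate link 1 by +68°: θ ← -72° +68° = -4°
rotate link 1 by -54°: θ ← -4° -54° = -58°
rotate link 1 by +8°: θ ← -58° +8° = -50°
rotate link 1 by +64°: θ ← -50° +64° = 14°
rotate link 1 by -54°: θ ← 14° -54° = -40°
crank pin P = (r cos θ, r sin θ) = (9.192533, -7.713451)
h = r sin θ − e = -7.713451 − 6 = -13.713451
x = r cos θ + √(L² − h²) = 9.192533 + 85.912405 = 95.104938

95.1049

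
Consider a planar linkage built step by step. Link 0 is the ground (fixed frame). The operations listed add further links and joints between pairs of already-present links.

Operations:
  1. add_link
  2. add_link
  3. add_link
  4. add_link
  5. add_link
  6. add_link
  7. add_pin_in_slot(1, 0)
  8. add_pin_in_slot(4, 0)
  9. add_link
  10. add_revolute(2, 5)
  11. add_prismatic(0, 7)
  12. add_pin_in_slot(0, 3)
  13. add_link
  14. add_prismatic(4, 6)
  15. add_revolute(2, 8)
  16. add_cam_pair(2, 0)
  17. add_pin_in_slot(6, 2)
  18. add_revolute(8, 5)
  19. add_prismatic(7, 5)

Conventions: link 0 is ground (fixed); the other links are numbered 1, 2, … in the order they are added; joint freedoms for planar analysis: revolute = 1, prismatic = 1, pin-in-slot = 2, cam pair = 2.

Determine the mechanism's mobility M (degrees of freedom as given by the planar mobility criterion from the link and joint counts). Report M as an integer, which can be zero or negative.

(L,J1,J2)=(1,0,0); link0 fixed
link1: (2,0,0)
link2: (3,0,0)
link3: (4,0,0)
link4: (5,0,0)
link5: (6,0,0)
link6: (7,0,0)
PS 1-0 [J2]: (7,0,1)
PS 4-0 [J2]: (7,0,2)
link7: (8,0,2)
R 2-5 [J1]: (8,1,2)
P 0-7 [J1]: (8,2,2)
PS 0-3 [J2]: (8,2,3)
link8: (9,2,3)
P 4-6 [J1]: (9,3,3)
R 2-8 [J1]: (9,4,3)
C 2-0 [J2]: (9,4,4)
PS 6-2 [J2]: (9,4,5)
R 8-5 [J1]: (9,5,5)
P 7-5 [J1]: (9,6,5)
Grübler: 3·8 − 2·6 − 5 = 7

M = 7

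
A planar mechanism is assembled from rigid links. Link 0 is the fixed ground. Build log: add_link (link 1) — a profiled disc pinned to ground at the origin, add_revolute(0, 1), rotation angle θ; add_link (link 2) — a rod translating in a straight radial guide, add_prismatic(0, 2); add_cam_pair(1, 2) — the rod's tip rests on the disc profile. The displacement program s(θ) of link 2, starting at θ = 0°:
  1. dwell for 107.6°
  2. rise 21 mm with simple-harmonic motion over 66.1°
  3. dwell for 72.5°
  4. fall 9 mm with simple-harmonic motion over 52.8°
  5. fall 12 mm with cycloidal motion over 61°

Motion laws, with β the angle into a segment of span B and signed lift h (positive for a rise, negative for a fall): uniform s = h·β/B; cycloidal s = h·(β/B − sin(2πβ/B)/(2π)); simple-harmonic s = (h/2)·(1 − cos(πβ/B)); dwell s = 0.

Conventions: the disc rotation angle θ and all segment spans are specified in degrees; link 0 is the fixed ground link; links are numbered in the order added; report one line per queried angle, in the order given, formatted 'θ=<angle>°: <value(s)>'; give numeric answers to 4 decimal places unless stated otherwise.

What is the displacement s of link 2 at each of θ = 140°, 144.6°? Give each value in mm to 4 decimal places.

seg 1 [0°–107.6°] dwell: s stays 0.0000
seg 2 [107.6°–173.7°] simple-harmonic, h=21: θ=140° here. β=32.4, B=66.1. 21/2·(1 − cos(π·0.4902)) = 10.1757 → s = 10.1757
seg 2 [107.6°–173.7°] simple-harmonic, h=21: θ=144.6° here. β=37, B=66.1. 21/2·(1 − cos(π·0.5598)) = 12.4597 → s = 12.4597

θ=140°: 10.1757
θ=144.6°: 12.4597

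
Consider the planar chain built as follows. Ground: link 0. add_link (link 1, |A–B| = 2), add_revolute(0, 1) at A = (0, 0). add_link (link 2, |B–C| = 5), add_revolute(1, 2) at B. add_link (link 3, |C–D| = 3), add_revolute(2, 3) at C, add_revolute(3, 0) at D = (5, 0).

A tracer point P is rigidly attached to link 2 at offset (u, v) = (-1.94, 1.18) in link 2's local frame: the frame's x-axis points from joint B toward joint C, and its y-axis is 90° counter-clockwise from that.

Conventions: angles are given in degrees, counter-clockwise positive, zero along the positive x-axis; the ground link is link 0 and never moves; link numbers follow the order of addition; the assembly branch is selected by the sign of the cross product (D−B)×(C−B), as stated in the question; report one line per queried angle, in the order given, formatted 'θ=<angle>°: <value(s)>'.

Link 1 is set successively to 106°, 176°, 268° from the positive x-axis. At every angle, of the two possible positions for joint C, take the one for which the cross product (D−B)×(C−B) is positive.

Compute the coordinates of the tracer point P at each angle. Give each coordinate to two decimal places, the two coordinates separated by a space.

A=(0,0), D=(5.00,0)
θ=106°: B = A + 2.00·(cos106°, sin106°) = (-0.5513, 1.9225)
θ=106°: |BD| = 5.8748
θ=106°: circle(B,5.00) ∩ circle(D,3.00): a=4.2991, h=2.5529
θ=106°:   candidates: C₊=(4.3466,2.9280) cross=14.998; C₋=(2.6757,-1.8967) cross=-14.998
θ=106°:   branch + wants cross > 0 → take C=(4.3466,2.9280) (cross=14.998)
θ=106°: ex = (C−B)/|BC| = (0.9796,0.2011); ey = (-0.2011,0.9796)
θ=106°: P = B + -1.94·ex + 1.18·ey = (-2.6889,2.6883)
θ=176°: B = A + 2.00·(cos176°, sin176°) = (-1.9951, 0.1395)
θ=176°: |BD| = 6.9965
θ=176°: circle(B,5.00) ∩ circle(D,3.00): a=4.6417, h=1.8587
θ=176°:   candidates: C₊=(2.6827,1.9053) cross=13.004; C₋=(2.6086,-1.8114) cross=-13.004
θ=176°:   branch + wants cross > 0 → take C=(2.6827,1.9053) (cross=13.004)
θ=176°: ex = (C−B)/|BC| = (0.9356,0.3532); ey = (-0.3532,0.9356)
θ=176°: P = B + -1.94·ex + 1.18·ey = (-4.2268,0.5584)
θ=268°: B = A + 2.00·(cos268°, sin268°) = (-0.0698, -1.9988)
θ=268°: |BD| = 5.4496
θ=268°: circle(B,5.00) ∩ circle(D,3.00): a=4.1928, h=2.7241
θ=268°:   candidates: C₊=(2.8317,2.0733) cross=14.845; C₋=(4.8299,-2.9952) cross=-14.845
θ=268°:   branch + wants cross > 0 → take C=(2.8317,2.0733) (cross=14.845)
θ=268°: ex = (C−B)/|BC| = (0.5803,0.8144); ey = (-0.8144,0.5803)
θ=268°: P = B + -1.94·ex + 1.18·ey = (-2.1566,-2.8940)

θ=106°: -2.69 2.69
θ=176°: -4.23 0.56
θ=268°: -2.16 -2.89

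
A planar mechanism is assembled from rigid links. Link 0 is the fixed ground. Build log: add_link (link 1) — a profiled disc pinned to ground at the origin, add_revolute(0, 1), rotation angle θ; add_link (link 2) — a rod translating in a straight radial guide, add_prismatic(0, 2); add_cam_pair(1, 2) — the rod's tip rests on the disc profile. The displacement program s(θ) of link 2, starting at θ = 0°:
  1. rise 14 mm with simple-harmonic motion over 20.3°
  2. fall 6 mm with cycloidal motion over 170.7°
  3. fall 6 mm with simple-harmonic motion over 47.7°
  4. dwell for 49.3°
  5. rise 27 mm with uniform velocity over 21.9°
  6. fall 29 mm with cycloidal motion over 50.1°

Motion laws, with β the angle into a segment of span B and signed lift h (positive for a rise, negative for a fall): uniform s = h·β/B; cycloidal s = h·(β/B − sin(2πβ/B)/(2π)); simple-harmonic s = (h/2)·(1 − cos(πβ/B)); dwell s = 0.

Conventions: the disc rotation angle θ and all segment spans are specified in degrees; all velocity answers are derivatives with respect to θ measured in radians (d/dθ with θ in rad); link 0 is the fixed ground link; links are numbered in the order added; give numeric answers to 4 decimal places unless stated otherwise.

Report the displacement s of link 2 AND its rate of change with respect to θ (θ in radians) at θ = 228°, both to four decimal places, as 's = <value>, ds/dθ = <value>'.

seg 1 [0°–20.3°] simple-harmonic, h=14: full span → s += 14 → s = 14.0000
seg 2 [20.3°–191°] cycloidal, h=-6: full span → s += -6 → s = 8.0000
seg 3 [191°–238.7°] simple-harmonic, h=-6: θ=228° here. β=37, B=47.7. -6/2·(1 − cos(π·0.7757)) = -5.2854 → s = 2.7146
velocity in seg [191°–238.7°] (simple-harmonic), θ in radians: β = 37° = 0.6458 rad, B = 47.7° = 0.8325 rad; ds/dθ = (πh/(2B)) sin(πβ/B) = (π·(-6)/(2·0.8325)) sin(π·0.7757) = -7.333799 mm/rad

s = 2.7146, ds/dθ = -7.3338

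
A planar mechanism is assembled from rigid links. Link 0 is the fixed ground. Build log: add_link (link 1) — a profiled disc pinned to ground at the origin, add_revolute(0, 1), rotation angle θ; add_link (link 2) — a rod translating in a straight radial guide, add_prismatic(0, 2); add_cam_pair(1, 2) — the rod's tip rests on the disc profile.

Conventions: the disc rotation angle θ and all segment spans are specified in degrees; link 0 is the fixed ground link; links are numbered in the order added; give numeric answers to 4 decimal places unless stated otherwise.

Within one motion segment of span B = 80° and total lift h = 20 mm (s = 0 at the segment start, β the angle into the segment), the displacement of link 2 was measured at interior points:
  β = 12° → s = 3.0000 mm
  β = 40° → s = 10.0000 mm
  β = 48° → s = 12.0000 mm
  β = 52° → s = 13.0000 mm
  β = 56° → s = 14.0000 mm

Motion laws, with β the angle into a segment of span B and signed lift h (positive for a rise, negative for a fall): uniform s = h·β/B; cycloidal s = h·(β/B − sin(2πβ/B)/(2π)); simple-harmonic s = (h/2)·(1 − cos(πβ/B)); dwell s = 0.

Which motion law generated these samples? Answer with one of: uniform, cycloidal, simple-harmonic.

candidates at β/B = r: uniform s = h·r (linear in β); cycloidal s = h·(r − sin(2πr)/(2π)); simple-harmonic s = (h/2)(1 − cos(πr))
β=12°: printed 3.0000 | uniform 3.0000, cycloidal 0.4248, simple-harmonic 1.0899
β=40°: printed 10.0000 | uniform 10.0000, cycloidal 10.0000, simple-harmonic 10.0000
β=48°: printed 12.0000 | uniform 12.0000, cycloidal 13.8710, simple-harmonic 13.0902
β=52°: printed 13.0000 | uniform 13.0000, cycloidal 15.5752, simple-harmonic 14.5399
β=56°: printed 14.0000 | uniform 14.0000, cycloidal 17.0273, simple-harmonic 15.8779
only one law matches every sample → uniform

uniform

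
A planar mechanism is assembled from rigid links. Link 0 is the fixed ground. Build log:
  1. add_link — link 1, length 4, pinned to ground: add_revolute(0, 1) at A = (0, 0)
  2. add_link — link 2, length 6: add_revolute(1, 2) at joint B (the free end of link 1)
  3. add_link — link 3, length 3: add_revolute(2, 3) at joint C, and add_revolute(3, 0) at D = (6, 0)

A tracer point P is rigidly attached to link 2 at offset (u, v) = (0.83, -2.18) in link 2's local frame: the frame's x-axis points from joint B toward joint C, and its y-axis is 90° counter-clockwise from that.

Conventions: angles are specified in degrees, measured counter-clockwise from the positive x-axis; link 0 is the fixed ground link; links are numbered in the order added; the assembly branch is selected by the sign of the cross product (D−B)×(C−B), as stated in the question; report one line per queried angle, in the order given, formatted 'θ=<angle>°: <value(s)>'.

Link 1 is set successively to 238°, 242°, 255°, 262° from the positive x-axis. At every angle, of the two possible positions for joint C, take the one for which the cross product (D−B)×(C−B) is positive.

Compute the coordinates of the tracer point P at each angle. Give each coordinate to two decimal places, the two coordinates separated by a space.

A=(0,0), D=(6.00,0)
θ=238°: B = A + 4.00·(cos238°, sin238°) = (-2.1197, -3.3922)
θ=238°: |BD| = 8.7998
θ=238°: circle(B,6.00) ∩ circle(D,3.00): a=5.9340, h=0.8874
θ=238°:   candidates: C₊=(3.0137,-0.2859) cross=7.809; C₋=(3.6978,-1.9235) cross=-7.809
θ=238°:   branch + wants cross > 0 → take C=(3.0137,-0.2859) (cross=7.809)
θ=238°: ex = (C−B)/|BC| = (0.8556,0.5177); ey = (-0.5177,0.8556)
θ=238°: P = B + 0.83·ex + -2.18·ey = (-0.2810,-4.8276)
θ=242°: B = A + 4.00·(cos242°, sin242°) = (-1.8779, -3.5318)
θ=242°: |BD| = 8.6333
θ=242°: circle(B,6.00) ∩ circle(D,3.00): a=5.8804, h=1.1921
θ=242°:   candidates: C₊=(3.0002,-0.0384) cross=10.292; C₋=(3.9756,-2.2140) cross=-10.292
θ=242°:   branch + wants cross > 0 → take C=(3.0002,-0.0384) (cross=10.292)
θ=242°: ex = (C−B)/|BC| = (0.8130,0.5822); ey = (-0.5822,0.8130)
θ=242°: P = B + 0.83·ex + -2.18·ey = (0.0662,-4.8209)
θ=255°: B = A + 4.00·(cos255°, sin255°) = (-1.0353, -3.8637)
θ=255°: |BD| = 8.0264
θ=255°: circle(B,6.00) ∩ circle(D,3.00): a=5.6952, h=1.8882
θ=255°:   candidates: C₊=(3.0477,0.5328) cross=15.155; C₋=(4.8655,-2.7772) cross=-15.155
θ=255°:   branch + wants cross > 0 → take C=(3.0477,0.5328) (cross=15.155)
θ=255°: ex = (C−B)/|BC| = (0.6805,0.7328); ey = (-0.7328,0.6805)
θ=255°: P = B + 0.83·ex + -2.18·ey = (1.1269,-4.7390)
θ=262°: B = A + 4.00·(cos262°, sin262°) = (-0.5567, -3.9611)
θ=262°: |BD| = 7.6603
θ=262°: circle(B,6.00) ∩ circle(D,3.00): a=5.5925, h=2.1735
θ=262°:   candidates: C₊=(3.1062,0.7911) cross=16.650; C₋=(5.3540,-2.9296) cross=-16.650
θ=262°:   branch + wants cross > 0 → take C=(3.1062,0.7911) (cross=16.650)
θ=262°: ex = (C−B)/|BC| = (0.6105,0.7920); ey = (-0.7920,0.6105)
θ=262°: P = B + 0.83·ex + -2.18·ey = (1.6766,-4.6345)

θ=238°: -0.28 -4.83
θ=242°: 0.07 -4.82
θ=255°: 1.13 -4.74
θ=262°: 1.68 -4.63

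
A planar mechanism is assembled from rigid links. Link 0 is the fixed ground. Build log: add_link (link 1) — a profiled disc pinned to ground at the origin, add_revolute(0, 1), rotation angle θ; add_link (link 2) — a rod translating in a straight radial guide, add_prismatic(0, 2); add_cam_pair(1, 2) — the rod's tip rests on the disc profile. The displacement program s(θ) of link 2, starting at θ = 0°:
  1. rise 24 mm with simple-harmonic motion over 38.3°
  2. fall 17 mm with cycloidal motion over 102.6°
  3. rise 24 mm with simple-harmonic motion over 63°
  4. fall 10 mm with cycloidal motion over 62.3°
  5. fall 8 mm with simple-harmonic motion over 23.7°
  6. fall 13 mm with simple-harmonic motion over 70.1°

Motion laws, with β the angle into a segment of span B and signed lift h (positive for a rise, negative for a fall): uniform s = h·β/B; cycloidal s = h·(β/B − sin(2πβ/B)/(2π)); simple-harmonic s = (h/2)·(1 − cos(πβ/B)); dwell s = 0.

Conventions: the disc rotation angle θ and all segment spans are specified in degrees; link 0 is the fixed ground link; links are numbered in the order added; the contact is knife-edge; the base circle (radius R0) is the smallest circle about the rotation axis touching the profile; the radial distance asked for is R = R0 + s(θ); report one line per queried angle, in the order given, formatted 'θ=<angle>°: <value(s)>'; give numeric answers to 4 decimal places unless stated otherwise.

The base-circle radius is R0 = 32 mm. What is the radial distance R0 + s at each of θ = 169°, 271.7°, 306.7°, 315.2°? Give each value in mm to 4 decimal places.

seg 1 [0°–38.3°] simple-harmonic, h=24: full span → s += 24 → s = 24.0000
seg 2 [38.3°–140.9°] cycloidal, h=-17: full span → s += -17 → s = 7.0000
seg 3 [140.9°–203.9°] simple-harmonic, h=24: θ=169° here. β=28.1, B=63. 24/2·(1 − cos(π·0.4460)) = 9.9752 → s = 16.9752
seg 3 [140.9°–203.9°] simple-harmonic, h=24: full span → s += 24 → s = 31.0000
seg 4 [203.9°–266.2°] cycloidal, h=-10: full span → s += -10 → s = 21.0000
seg 5 [266.2°–289.9°] simple-harmonic, h=-8: θ=271.7° here. β=5.5, B=23.7. -8/2·(1 − cos(π·0.2321)) = -1.0168 → s = 19.9832
seg 5 [266.2°–289.9°] simple-harmonic, h=-8: full span → s += -8 → s = 13.0000
seg 6 [289.9°–360°] simple-harmonic, h=-13: θ=306.7° here. β=16.8, B=70.1. -13/2·(1 − cos(π·0.2397)) = -1.7569 → s = 11.2431
seg 6 [289.9°–360°] simple-harmonic, h=-13: θ=315.2° here. β=25.3, B=70.1. -13/2·(1 − cos(π·0.3609)) = -3.7493 → s = 9.2507
θ=169°: R = R0 + s = 32 + 16.9752 = 48.9752
θ=271.7°: R = R0 + s = 32 + 19.9832 = 51.9832
θ=306.7°: R = R0 + s = 32 + 11.2431 = 43.2431
θ=315.2°: R = R0 + s = 32 + 9.2507 = 41.2507

θ=169°: 48.9752
θ=271.7°: 51.9832
θ=306.7°: 43.2431
θ=315.2°: 41.2507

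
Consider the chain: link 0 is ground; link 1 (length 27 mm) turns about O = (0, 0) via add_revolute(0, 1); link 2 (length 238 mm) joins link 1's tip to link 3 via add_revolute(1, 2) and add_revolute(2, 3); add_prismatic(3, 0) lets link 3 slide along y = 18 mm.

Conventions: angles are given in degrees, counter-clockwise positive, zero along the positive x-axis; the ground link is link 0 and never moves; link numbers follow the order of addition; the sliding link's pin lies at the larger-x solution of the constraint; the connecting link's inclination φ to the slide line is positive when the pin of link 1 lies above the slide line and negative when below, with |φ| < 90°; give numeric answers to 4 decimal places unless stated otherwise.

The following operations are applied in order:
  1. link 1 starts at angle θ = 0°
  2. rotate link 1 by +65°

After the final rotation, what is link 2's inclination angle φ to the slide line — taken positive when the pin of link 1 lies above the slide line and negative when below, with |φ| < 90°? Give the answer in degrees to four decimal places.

geometry: r = 27 mm, L = 238 mm, e = 18 mm; θ starts at 0°
rotate link 1 by +65°: θ ← 0° +65° = 65°
h = r sin θ − e = 24.470310 − 18 = 6.470310
sin φ = h / L = 6.470310 / 238 = 0.02718618
φ = arcsin(0.02718618) = 1.557845°

1.5578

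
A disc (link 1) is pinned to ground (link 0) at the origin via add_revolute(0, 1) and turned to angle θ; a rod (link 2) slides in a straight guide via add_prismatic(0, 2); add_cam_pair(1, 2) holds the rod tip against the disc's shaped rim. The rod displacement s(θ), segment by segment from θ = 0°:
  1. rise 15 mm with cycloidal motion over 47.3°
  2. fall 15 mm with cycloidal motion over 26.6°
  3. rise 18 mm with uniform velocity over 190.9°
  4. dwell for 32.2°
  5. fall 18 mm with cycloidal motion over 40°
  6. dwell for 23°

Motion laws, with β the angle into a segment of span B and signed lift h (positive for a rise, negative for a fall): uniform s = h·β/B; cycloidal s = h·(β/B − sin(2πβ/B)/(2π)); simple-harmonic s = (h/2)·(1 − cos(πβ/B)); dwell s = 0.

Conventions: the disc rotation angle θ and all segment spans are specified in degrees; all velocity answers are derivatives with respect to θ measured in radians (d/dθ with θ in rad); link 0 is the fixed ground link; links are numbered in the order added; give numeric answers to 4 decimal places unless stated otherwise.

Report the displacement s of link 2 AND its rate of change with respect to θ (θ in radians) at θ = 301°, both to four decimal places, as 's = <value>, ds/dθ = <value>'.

segment 1 (0° to 47.3°, cycloidal, h = 15) is passed completely: s = 0.0000 + (15) = 15.0000
segment 2 (47.3° to 73.9°, cycloidal, h = -15) is passed completely: s = 15.0000 + (-15) = 0.0000
segment 3 (73.9° to 264.8°, uniform, h = 18) is passed completely: s = 0.0000 + (18) = 18.0000
segment 4 (264.8° to 297°, dwell): s unchanged at 18.0000
θ = 301° falls in segment 5 (297° to 337°, cycloidal, h = -18): β = 301 − 297 = 4°, B = 40°; Δs = -18·(0.1000 − sin(2π·0.1000)/(2π)) = -0.1161; s = 18.0000 − 0.1161 = 17.8839
velocity in seg [297°–337°] (cycloidal), θ in radians: β = 4° = 0.0698 rad, B = 40° = 0.6981 rad; ds/dθ = (h/B)(1 − cos(2πβ/B)) = ((-18)/0.6981)(1 − cos(2π·0.1000)) = -4.924134 mm/rad

s = 17.8839, ds/dθ = -4.9241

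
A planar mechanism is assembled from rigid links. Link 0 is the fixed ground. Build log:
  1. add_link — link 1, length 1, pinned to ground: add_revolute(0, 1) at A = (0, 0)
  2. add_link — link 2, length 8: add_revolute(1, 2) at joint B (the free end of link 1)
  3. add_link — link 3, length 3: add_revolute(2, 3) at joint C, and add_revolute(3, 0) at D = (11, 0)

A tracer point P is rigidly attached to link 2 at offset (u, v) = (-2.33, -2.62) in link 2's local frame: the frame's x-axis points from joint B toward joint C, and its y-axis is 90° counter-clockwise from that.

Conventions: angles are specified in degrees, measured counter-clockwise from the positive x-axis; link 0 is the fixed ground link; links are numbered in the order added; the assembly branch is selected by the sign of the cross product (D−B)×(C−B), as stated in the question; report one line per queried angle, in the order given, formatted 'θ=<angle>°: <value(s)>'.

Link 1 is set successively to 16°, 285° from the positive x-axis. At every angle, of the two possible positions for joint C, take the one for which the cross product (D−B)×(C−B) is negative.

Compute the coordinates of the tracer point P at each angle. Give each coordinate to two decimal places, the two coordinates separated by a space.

A=(0,0), D=(11.00,0)
θ=16°: B = A + 1.00·(cos16°, sin16°) = (0.9613, 0.2756)
θ=16°: |BD| = 10.0425
θ=16°: circle(B,8.00) ∩ circle(D,3.00): a=7.7596, h=1.9464
θ=16°:   candidates: C₊=(8.7714,2.0083) cross=19.546; C₋=(8.6645,-1.8830) cross=-19.546
θ=16°:   branch - wants cross < 0 → take C=(8.6645,-1.8830) (cross=-19.546)
θ=16°: ex = (C−B)/|BC| = (0.9629,-0.2698); ey = (0.2698,0.9629)
θ=16°: P = B + -2.33·ex + -2.62·ey = (-1.9893,-1.6185)
θ=285°: B = A + 1.00·(cos285°, sin285°) = (0.2588, -0.9659)
θ=285°: |BD| = 10.7845
θ=285°: circle(B,8.00) ∩ circle(D,3.00): a=7.9422, h=0.9598
θ=285°:   candidates: C₊=(8.0831,0.7014) cross=10.351; C₋=(8.2551,-1.2105) cross=-10.351
θ=285°:   branch - wants cross < 0 → take C=(8.2551,-1.2105) (cross=-10.351)
θ=285°: ex = (C−B)/|BC| = (0.9995,-0.0306); ey = (0.0306,0.9995)
θ=285°: P = B + -2.33·ex + -2.62·ey = (-2.1502,-3.5135)

θ=16°: -1.99 -1.62
θ=285°: -2.15 -3.51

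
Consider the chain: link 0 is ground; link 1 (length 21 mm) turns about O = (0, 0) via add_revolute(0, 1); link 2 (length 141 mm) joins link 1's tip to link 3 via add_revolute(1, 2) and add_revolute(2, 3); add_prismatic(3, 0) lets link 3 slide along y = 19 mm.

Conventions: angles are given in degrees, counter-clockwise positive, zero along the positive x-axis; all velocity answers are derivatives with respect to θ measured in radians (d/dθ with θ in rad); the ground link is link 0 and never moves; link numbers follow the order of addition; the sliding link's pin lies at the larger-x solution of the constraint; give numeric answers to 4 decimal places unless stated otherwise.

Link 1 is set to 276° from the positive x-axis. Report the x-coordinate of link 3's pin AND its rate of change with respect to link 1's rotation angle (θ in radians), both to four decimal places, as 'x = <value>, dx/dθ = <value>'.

geometry: r = 21 mm, L = 141 mm, e = 19 mm
crank pin P = (r cos θ, r sin θ) = (2.195098, -20.884960)
h = r sin θ − e = -20.884960 − 19 = -39.884960
x = r cos θ + √(L² − h²) = 2.195098 + 135.241229 = 137.436327
dx/dθ = −r sin θ − h·r cos θ/√(L² − h²) (θ in radians; h = -39.884960) = 21.532332

x = 137.4363, dx/dθ = 21.5323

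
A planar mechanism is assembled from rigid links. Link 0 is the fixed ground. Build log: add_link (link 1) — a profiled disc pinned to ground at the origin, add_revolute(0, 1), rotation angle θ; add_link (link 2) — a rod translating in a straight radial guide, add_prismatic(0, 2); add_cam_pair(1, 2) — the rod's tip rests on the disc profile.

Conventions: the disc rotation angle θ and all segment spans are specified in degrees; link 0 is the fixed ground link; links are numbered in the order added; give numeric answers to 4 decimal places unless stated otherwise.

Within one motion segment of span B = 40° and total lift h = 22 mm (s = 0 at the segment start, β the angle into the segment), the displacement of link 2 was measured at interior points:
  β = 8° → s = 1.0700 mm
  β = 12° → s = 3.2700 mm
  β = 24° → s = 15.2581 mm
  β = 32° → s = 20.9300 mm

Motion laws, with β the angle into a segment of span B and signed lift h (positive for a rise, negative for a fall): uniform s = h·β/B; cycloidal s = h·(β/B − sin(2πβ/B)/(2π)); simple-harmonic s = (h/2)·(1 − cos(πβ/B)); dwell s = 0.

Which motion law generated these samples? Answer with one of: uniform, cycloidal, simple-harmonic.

candidates at β/B = r: uniform s = h·r (linear in β); cycloidal s = h·(r − sin(2πr)/(2π)); simple-harmonic s = (h/2)(1 − cos(πr))
β=8°: printed 1.0700 | uniform 4.4000, cycloidal 1.0700, simple-harmonic 2.1008
β=12°: printed 3.2700 | uniform 6.6000, cycloidal 3.2700, simple-harmonic 4.5344
β=24°: printed 15.2581 | uniform 13.2000, cycloidal 15.2581, simple-harmonic 14.3992
β=32°: printed 20.9300 | uniform 17.6000, cycloidal 20.9300, simple-harmonic 19.8992
only one law matches every sample → cycloidal

cycloidal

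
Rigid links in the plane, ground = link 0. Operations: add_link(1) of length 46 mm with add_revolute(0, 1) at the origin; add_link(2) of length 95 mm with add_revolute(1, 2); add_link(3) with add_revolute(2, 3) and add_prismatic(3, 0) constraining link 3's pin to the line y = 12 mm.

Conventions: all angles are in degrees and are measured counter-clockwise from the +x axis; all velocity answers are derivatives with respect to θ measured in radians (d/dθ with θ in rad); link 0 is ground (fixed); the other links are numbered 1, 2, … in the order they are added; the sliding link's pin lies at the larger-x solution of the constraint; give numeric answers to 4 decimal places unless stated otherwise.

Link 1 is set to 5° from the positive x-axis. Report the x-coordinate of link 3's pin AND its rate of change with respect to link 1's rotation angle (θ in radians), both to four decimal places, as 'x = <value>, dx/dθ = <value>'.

geometry: r = 46 mm, L = 95 mm, e = 12 mm
crank pin P = (r cos θ, r sin θ) = (45.824956, 4.009164)
h = r sin θ − e = 4.009164 − 12 = -7.990836
x = r cos θ + √(L² − h²) = 45.824956 + 94.663333 = 140.488289
dx/dθ = −r sin θ − h·r cos θ/√(L² − h²) (θ in radians; h = -7.990836) = -0.140932

x = 140.4883, dx/dθ = -0.1409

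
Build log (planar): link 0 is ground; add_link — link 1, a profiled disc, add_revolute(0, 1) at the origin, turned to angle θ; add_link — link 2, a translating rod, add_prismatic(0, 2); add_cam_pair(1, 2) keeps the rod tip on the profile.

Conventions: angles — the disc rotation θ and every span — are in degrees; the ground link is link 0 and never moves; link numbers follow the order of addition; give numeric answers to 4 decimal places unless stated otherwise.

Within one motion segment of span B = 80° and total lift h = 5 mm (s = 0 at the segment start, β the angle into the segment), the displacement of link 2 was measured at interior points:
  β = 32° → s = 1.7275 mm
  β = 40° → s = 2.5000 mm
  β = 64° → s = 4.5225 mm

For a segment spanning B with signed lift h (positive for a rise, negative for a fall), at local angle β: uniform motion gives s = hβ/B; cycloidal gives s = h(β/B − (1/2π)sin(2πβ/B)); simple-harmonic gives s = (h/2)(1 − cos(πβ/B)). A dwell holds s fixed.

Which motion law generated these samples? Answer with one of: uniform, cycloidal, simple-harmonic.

candidates at β/B = r: uniform s = h·r (linear in β); cycloidal s = h·(r − sin(2πr)/(2π)); simple-harmonic s = (h/2)(1 − cos(πr))
β=32°: printed 1.7275 | uniform 2.0000, cycloidal 1.5323, simple-harmonic 1.7275
β=40°: printed 2.5000 | uniform 2.5000, cycloidal 2.5000, simple-harmonic 2.5000
β=64°: printed 4.5225 | uniform 4.0000, cycloidal 4.7568, simple-harmonic 4.5225
only one law matches every sample → simple-harmonic

simple-harmonic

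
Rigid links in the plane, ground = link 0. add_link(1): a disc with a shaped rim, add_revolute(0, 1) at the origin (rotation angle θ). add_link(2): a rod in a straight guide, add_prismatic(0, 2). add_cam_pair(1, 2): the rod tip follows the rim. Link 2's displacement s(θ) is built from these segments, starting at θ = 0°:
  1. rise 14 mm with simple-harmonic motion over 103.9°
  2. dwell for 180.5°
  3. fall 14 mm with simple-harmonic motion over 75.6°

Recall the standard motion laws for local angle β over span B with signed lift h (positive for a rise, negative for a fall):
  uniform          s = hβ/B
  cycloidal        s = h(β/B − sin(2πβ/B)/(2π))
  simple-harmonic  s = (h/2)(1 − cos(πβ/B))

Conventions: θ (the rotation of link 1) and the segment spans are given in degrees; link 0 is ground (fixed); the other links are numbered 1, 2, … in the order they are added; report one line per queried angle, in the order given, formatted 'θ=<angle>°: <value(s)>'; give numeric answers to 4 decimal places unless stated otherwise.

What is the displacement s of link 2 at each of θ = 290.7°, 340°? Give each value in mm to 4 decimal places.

segment 1 (0° to 103.9°, simple-harmonic, h = 14) is passed completely: s = 0.0000 + (14) = 14.0000
segment 2 (103.9° to 284.4°, dwell): s unchanged at 14.0000
θ = 290.7° falls in segment 3 (284.4° to 360°, simple-harmonic, h = -14): β = 290.7 − 284.4 = 6.3°, B = 75.6°; Δs = -14/2·(1 − cos(π·0.0833)) = -0.2385; s = 14.0000 − 0.2385 = 13.7615
θ = 340° falls in segment 3 (284.4° to 360°, simple-harmonic, h = -14): β = 340 − 284.4 = 55.6°, B = 75.6°; Δs = -14/2·(1 − cos(π·0.7354)) = -11.7184; s = 14.0000 − 11.7184 = 2.2816

θ=290.7°: 13.7615
θ=340°: 2.2816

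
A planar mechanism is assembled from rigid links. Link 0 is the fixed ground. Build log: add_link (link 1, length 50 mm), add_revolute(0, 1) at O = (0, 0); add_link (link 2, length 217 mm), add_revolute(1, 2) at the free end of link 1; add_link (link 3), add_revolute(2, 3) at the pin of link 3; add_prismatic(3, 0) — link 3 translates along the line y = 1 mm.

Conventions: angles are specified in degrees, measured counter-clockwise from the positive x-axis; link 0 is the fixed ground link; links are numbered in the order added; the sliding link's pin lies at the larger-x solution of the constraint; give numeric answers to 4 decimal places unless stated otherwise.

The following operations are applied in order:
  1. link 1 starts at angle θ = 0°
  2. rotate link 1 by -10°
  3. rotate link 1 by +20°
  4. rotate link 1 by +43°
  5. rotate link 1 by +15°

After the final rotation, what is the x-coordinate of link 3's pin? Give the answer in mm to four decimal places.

geometry: r = 50 mm, L = 217 mm, e = 1 mm; θ starts at 0°
rotate link 1 by -10°: θ ← 0° -10° = -10°
rotate link 1 by +20°: θ ← -10° +20° = 10°
rotate link 1 by +43°: θ ← 10° +43° = 53°
rotate link 1 by +15°: θ ← 53° +15° = 68°
crank pin P = (r cos θ, r sin θ) = (18.730330, 46.359193)
h = r sin θ − e = 46.359193 − 1 = 45.359193
x = r cos θ + √(L² − h²) = 18.730330 + 212.206370 = 230.936700

230.9367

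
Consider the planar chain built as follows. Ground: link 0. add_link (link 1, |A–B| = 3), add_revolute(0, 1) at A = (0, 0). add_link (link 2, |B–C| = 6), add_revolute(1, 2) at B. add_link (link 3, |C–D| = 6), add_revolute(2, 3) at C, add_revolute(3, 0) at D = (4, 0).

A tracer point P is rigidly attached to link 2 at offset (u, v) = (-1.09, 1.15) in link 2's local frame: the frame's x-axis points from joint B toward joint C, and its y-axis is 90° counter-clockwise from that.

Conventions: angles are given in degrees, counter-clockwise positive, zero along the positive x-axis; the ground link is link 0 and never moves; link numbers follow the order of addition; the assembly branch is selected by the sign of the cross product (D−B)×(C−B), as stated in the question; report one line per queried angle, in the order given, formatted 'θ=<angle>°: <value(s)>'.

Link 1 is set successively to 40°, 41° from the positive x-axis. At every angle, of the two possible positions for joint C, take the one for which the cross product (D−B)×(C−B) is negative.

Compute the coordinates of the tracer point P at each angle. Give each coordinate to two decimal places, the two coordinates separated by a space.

A=(0,0), D=(4.00,0)
θ=40°: B = A + 3.00·(cos40°, sin40°) = (2.2981, 1.9284)
θ=40°: |BD| = 2.5720
θ=40°: circle(B,6.00) ∩ circle(D,6.00): a=1.2860, h=5.8606
θ=40°:   candidates: C₊=(7.5431,4.8421) cross=15.073; C₋=(-1.2450,-2.9138) cross=-15.073
θ=40°:   branch - wants cross < 0 → take C=(-1.2450,-2.9138) (cross=-15.073)
θ=40°: ex = (C−B)/|BC| = (-0.5905,-0.8070); ey = (0.8070,-0.5905)
θ=40°: P = B + -1.09·ex + 1.15·ey = (3.8699,2.1289)
θ=41°: B = A + 3.00·(cos41°, sin41°) = (2.2641, 1.9682)
θ=41°: |BD| = 2.6243
θ=41°: circle(B,6.00) ∩ circle(D,6.00): a=1.3122, h=5.8548
θ=41°:   candidates: C₊=(7.5230,4.8568) cross=15.365; C₋=(-1.2589,-2.8886) cross=-15.365
θ=41°:   branch - wants cross < 0 → take C=(-1.2589,-2.8886) (cross=-15.365)
θ=41°: ex = (C−B)/|BC| = (-0.5872,-0.8095); ey = (0.8095,-0.5872)
θ=41°: P = B + -1.09·ex + 1.15·ey = (3.8350,2.1752)

θ=40°: 3.87 2.13
θ=41°: 3.84 2.18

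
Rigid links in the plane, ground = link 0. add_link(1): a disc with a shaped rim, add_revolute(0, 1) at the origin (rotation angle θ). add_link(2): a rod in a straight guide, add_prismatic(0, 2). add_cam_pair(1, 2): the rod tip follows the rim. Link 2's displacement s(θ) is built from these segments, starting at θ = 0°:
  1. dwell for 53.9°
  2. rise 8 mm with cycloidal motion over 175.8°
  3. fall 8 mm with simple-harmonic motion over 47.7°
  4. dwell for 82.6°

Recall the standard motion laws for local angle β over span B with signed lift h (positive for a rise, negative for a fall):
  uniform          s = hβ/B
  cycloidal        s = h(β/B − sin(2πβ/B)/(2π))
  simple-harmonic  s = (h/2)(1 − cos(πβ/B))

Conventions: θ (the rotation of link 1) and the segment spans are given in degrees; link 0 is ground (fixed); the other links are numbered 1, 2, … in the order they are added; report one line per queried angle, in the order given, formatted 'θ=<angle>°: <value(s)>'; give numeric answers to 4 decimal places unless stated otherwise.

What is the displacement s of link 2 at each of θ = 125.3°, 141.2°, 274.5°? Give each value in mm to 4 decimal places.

segment 1 (0° to 53.9°, dwell): s unchanged at 0.0000
θ = 125.3° falls in segment 2 (53.9° to 229.7°, cycloidal, h = 8): β = 125.3 − 53.9 = 71.4°, B = 175.8°; Δs = 8·(0.4061 − sin(2π·0.4061)/(2π)) = 2.5411; s = 0.0000 + 2.5411 = 2.5411
θ = 141.2° falls in segment 2 (53.9° to 229.7°, cycloidal, h = 8): β = 141.2 − 53.9 = 87.3°, B = 175.8°; Δs = 8·(0.4966 − sin(2π·0.4966)/(2π)) = 3.9454; s = 0.0000 + 3.9454 = 3.9454
segment 2 (53.9° to 229.7°, cycloidal, h = 8) is passed completely: s = 0.0000 + (8) = 8.0000
θ = 274.5° falls in segment 3 (229.7° to 277.4°, simple-harmonic, h = -8): β = 274.5 − 229.7 = 44.8°, B = 47.7°; Δs = -8/2·(1 − cos(π·0.9392)) = -7.9273; s = 8.0000 − 7.9273 = 0.0727

θ=125.3°: 2.5411
θ=141.2°: 3.9454
θ=274.5°: 0.0727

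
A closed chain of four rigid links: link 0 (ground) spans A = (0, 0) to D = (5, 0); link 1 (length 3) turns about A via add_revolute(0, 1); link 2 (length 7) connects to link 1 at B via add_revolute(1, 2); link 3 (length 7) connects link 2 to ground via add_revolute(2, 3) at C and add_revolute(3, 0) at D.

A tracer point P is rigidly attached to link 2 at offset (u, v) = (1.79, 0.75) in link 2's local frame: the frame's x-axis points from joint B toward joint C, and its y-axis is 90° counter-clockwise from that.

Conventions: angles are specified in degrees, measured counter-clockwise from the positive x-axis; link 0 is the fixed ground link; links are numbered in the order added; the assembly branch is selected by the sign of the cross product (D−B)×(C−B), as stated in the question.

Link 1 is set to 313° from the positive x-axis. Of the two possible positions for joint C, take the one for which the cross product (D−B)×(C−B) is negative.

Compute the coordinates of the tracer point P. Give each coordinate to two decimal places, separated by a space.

A=(0,0), D=(5.00,0)
B = A + 3.00·(cos313°, sin313°) = (2.0460, -2.1941)
|BD| = 3.6797
circle(B,7.00) ∩ circle(D,7.00): a=1.8398, h=6.7539
  candidates: C₊=(-0.5041,4.3249) cross=24.852; C₋=(7.5501,-6.5190) cross=-24.852
  branch - wants cross < 0 → take C=(7.5501,-6.5190) (cross=-24.852)
ex = (C−B)/|BC| = (0.7863,-0.6178); ey = (0.6178,0.7863)
P = B + 1.79·ex + 0.75·ey = (3.9169,-2.7103)

3.92 -2.71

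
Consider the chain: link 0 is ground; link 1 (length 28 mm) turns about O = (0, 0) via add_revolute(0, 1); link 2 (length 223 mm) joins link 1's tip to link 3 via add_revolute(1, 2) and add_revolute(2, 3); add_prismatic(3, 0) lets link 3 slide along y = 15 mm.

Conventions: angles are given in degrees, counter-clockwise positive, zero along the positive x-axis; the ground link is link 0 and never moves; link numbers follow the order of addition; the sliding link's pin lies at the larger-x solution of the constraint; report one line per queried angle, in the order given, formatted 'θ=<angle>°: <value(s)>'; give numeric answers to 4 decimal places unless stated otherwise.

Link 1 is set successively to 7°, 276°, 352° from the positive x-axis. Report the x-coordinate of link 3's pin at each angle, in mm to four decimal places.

geometry: r = 28 mm, L = 223 mm, e = 15 mm
θ=7°: crank pin P = (r cos θ, r sin θ) = (27.791292, 3.412342)
θ=7°: h = r sin θ − e = 3.412342 − 15 = -11.587658
θ=7°: x = r cos θ + √(L² − h²) = 27.791292 + 222.698734 = 250.490026
θ=276°: crank pin P = (r cos θ, r sin θ) = (2.926797, -27.846613)
θ=276°: h = r sin θ − e = -27.846613 − 15 = -42.846613
θ=276°: x = r cos θ + √(L² − h²) = 2.926797 + 218.845077 = 221.771874
θ=352°: crank pin P = (r cos θ, r sin θ) = (27.727506, -3.896847)
θ=352°: h = r sin θ − e = -3.896847 − 15 = -18.896847
θ=352°: x = r cos θ + √(L² − h²) = 27.727506 + 222.197905 = 249.925411

θ=7°: 250.4900
θ=276°: 221.7719
θ=352°: 249.9254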